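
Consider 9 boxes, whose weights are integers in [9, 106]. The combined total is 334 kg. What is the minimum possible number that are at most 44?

If only k of them are at most 44, the other 9 − k are at least 45, so the total is at least (9 − k)·45 + k·9.
This is ≤ 334, so (9 − k)·45 + 9k ≤ 334, which gives k ≥ 2.
Exactly 2 works: 2 values at 9 and 7 at 45 total 333; raise one of the low values by 1 (still ≤ 44) to hit 334.

2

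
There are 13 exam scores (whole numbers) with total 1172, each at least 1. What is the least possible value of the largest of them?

91

The 13 values sum to 1172, so their maximum is at least ⌈1172/13⌉ = 91.
Equality holds with 2 values of 91 and 11 values of 90.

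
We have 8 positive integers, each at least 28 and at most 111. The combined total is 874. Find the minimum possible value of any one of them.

To make one integer as small as possible, make the other 7 as large as possible.
The other 7 contribute at most 7 × 111 = 777, leaving at least 874 − 777 = 97.
Since 97 ≥ 28, this is achievable: one at 97 and 7 at 111.

97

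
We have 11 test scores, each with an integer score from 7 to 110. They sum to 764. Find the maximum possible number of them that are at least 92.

8

With k values at 92 or above and the rest at least 7, the sum is at least 77 + 85k.
Since the sum is 764, we need 85k ≤ 687, i.e. k ≤ 8.
k = 8 is achieved by 8 values at 92 and 3 at 7, total 757; add 7 to one value (staying below 92) to reach 764.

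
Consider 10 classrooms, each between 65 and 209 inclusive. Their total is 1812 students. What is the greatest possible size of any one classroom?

209

To make one classroom as large as possible, make the other 9 as small as possible.
The other 9 contribute at least 9 × 65 = 585, leaving at most 1812 − 585 = 1227.
But each classroom is capped at 209, so the maximum is 209.
Achievable: one at 209 and the other 9 totalling 1603, which fits since 9 × 65 ≤ 1603 ≤ 9 × 209.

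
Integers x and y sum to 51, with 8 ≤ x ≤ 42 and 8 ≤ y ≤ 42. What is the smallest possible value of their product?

378

Since x + y is fixed, pushing one of them to its bound minimizes the product.
At the endpoint x = 9, y = 51 − 9 = 42, so xy = 9 × 42 = 378.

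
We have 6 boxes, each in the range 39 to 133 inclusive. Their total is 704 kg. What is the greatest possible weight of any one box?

To make one box as large as possible, make the other 5 as small as possible.
The other 5 contribute at least 5 × 39 = 195, leaving at most 704 − 195 = 509.
But each box is capped at 133, so the maximum is 133.
Achievable: one at 133 and the other 5 totalling 571, which fits since 5 × 39 ≤ 571 ≤ 5 × 133.

133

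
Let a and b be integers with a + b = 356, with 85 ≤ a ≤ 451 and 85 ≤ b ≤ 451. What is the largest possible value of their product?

With a + b fixed, ab peaks when the two are closest together.
Taking a = 178 and b = 178 (both in [85, 451]) gives ab = 31684.

31684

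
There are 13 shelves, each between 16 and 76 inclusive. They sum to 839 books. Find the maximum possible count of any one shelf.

76

To make one shelf as large as possible, make the other 12 as small as possible.
The other 12 contribute at least 12 × 16 = 192, leaving at most 839 − 192 = 647.
But each shelf is capped at 76, so the maximum is 76.
Achievable: one at 76 and the other 12 totalling 763, which fits since 12 × 16 ≤ 763 ≤ 12 × 76.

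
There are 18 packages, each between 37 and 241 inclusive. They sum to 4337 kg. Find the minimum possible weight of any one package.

240

Minimizing one value means maximizing the remaining 17.
The other 17 contribute at most 17 × 241 = 4097, leaving at least 4337 − 4097 = 240.
Since 240 ≥ 37, this is achievable: one at 240 and 17 at 241.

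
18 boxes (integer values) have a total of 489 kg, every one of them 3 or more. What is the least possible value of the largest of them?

The average is 489/18 > 27, so not all 18 can be 27 or less; the largest is ≥ 28.
Taking 15 copies of 27 and 3 copies of 28 gives exactly 489, so 28 is attained.

28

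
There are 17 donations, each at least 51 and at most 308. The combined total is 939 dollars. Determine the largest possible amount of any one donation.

123

Maximizing one value means minimizing the remaining 16.
The other 16 contribute at least 16 × 51 = 816, leaving at most 939 − 816 = 123.
Since 123 ≤ 308, this is achievable: one at 123 and 16 at 51.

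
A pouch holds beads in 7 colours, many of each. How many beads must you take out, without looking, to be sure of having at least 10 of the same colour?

64

You could draw 9 of every colour without reaching 10 of any — 63 in all.
One more forces 10 of some colour, so 63 + 1 = 64.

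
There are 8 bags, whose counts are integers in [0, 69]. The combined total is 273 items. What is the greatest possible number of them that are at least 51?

Suppose k of them are at least 51. Those contribute at least 51 each and the other 8 − k at least 0 each.
So the total is at least 51k + 0(8 − k) = 0 + 51k. This must be ≤ 273, giving k ≤ 5.
k = 5 is achieved by 5 values at 51 and 3 at 0, total 255; add 18 to one value (staying below 51) to reach 273.

5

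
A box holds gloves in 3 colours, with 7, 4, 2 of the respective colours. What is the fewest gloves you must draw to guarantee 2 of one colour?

4

In the worst case you take as many as possible of each colour without reaching 2: 1 + 1 + 1 = 3.
The next one must give 2 of some colour, so 3 + 1 = 4.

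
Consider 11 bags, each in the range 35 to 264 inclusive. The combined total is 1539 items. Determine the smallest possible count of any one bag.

35

To make one bag as small as possible, make the other 10 as large as possible.
The other 10 can take up 10 × 264 = 2640 ≥ 1539 − 35, so one bag can sit at its floor of 35.
Achievable: one at 35 and the other 10 totalling 1504, which fits since 10 × 35 ≤ 1504 ≤ 10 × 264.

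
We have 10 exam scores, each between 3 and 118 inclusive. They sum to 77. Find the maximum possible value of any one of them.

To make one score as large as possible, make the other 9 as small as possible.
The other 9 contribute at least 9 × 3 = 27, leaving at most 77 − 27 = 50.
Since 50 ≤ 118, this is achievable: one at 50 and 9 at 3.

50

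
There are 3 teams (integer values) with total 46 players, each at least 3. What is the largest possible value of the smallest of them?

15

The average is 46/3 < 16, so some value is ≤ 15.
Equality holds with 2 values of 15 and 1 value of 16.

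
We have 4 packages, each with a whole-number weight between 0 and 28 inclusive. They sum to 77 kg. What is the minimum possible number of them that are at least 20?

1

If only k of them are at least 20, the other 4 − k are at most 19, so the total is at most k·28 + (4 − k)·19.
This must reach 77, so k·28 + (4 − k)·19 ≥ 77, giving k ≥ 1.
Exactly 1 works: 1 value at 28 and 3 at 19 total 85; lower one of the high values by 8 (still ≥ 20) to hit 77.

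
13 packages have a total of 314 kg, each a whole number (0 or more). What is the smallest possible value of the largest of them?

If every one of the 13 were at most 24, the total would be at most 13 × 24 = 312 < 314.
Achievable: 2 of them at 25 and 11 at 24 total 314.

25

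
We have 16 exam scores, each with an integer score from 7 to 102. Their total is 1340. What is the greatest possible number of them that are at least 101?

13

With k values at 101 or above and the rest at least 7, the sum is at least 112 + 94k.
Since the sum is 1340, we need 94k ≤ 1228, i.e. k ≤ 13.
k = 13 is achieved by 13 values at 101 and 3 at 7, total 1334; add 6 to one value (staying below 101) to reach 1340.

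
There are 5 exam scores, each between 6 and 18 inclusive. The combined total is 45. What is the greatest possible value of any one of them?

To make one score as large as possible, make the other 4 as small as possible.
The other 4 contribute at least 4 × 6 = 24, leaving at most 45 − 24 = 21.
But each score is capped at 18, so the maximum is 18.
Achievable: one at 18 and the other 4 totalling 27, which fits since 4 × 6 ≤ 27 ≤ 4 × 18.

18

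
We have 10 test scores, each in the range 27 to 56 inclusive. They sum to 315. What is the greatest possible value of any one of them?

56

Maximizing one value means minimizing the remaining 9.
The other 9 contribute at least 9 × 27 = 243, leaving at most 315 − 243 = 72.
But each score is capped at 56, so the maximum is 56.
Achievable: one at 56 and the other 9 totalling 259, which fits since 9 × 27 ≤ 259 ≤ 9 × 56.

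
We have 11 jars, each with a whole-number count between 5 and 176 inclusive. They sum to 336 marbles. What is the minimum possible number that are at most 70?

7

Each value above 70 is at least 71, contributing at least 71 − 5 = 66 above the floor 5.
The sum exceeds the floor total 55 by 281, so at most ⌊281/66⌋ = 4 exceed 70, and at least 7 are ≤ 70.
Exactly 7 works: 7 values at 5 and 4 at 71 total 319; raise one of the low values by 17 (still ≤ 70) to hit 336.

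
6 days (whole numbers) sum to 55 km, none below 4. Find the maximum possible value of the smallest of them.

The average is 55/6 < 10, so some value is ≤ 9.
Achievable: 5 of them at 9 and 1 at 10 total 55.

9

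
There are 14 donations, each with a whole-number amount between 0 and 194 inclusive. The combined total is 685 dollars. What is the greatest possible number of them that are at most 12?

11

Suppose k of them are at most 12. Those contribute at most 12 each and the rest at most 194 each.
So the total is at most 12k + 194(14 − k) = 2716 − 182k. This must still be ≥ 685, so k ≤ 11.
k = 11 is achieved by 11 values at 12 and 3 at 194, total 714; lower one of the 194's by 29 (still > 12) to reach 685.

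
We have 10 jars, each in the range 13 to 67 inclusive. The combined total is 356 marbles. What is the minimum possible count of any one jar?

13

To make one jar as small as possible, make the other 9 as large as possible.
The other 9 can take up 9 × 67 = 603 ≥ 356 − 13, so one jar can sit at its floor of 13.
Achievable: one at 13 and the other 9 totalling 343, which fits since 9 × 13 ≤ 343 ≤ 9 × 67.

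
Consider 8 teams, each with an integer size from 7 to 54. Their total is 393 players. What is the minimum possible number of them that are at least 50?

Suppose at most 8 − j of them reach 50; then j values are ≤ 49 and the rest ≤ 54.
The total is then ≤ 49·j + 54·(8 − j) = 432 − 5j. For this to be ≥ 393 we need j ≤ 7, so at least 8 − 7 = 1 must reach 50.
Exactly 1 works: 1 value at 54 and 7 at 49 total 397; lower one of the high values by 4 (still ≥ 50) to hit 393.

1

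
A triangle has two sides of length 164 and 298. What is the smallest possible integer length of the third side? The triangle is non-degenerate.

135

The third side must exceed |164 − 298| = 134.
The smallest integer above 134 is 135.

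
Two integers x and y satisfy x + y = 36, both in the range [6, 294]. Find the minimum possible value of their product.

For a fixed sum, xy is smallest when x and y are as far apart as possible.
At the endpoint x = 6, y = 36 − 6 = 30, so xy = 6 × 30 = 180.

180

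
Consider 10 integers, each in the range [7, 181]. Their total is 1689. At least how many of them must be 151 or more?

If only k of them are at least 151, the other 10 − k are at most 150, so the total is at most k·181 + (10 − k)·150.
This must reach 1689, so k·181 + (10 − k)·150 ≥ 1689, giving k ≥ 7.
Exactly 7 works: 7 values at 181 and 3 at 150 total 1717; lower one of the high values by 28 (still ≥ 151) to hit 1689.

7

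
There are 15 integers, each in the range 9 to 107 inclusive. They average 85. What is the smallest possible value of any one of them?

Minimizing one value means maximizing the remaining 14.
The total is 15 × 85 = 1275.
The other 14 can take up 14 × 107 = 1498 ≥ 1275 − 9, so one integer can sit at its floor of 9.
Achievable: one at 9 and the other 14 totalling 1266, which fits since 14 × 9 ≤ 1266 ≤ 14 × 107.

9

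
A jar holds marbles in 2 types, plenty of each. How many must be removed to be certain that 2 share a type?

3

You could draw 1 of every type without reaching 2 of any — 2 in all.
One more forces 2 of some type, so 2 + 1 = 3.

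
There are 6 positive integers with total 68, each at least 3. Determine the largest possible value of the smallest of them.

The average is 68/6 < 12, so some value is ≤ 11.
Achievable: 4 of them at 11 and 2 at 12 total 68.

11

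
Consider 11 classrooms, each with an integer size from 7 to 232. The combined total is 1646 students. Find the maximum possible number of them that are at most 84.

6

Each value at 84 or below falls at least 232 − 84 = 148 short of the ceiling 232.
The ceiling total is 11 × 232 = 2552, and we need 1646, so at most ⌊(2552 − 1646)/148⌋ = 6 can be that low.
k = 6 is achieved by 6 values at 84 and 5 at 232, total 1664; lower one of the 232's by 18 (still > 84) to reach 1646.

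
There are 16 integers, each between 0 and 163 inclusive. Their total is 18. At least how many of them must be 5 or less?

13

Let j be the number exceeding 5. Then the total is ≥ 6·j + 0·(16 − j) = 0 + 6j.
So 6j ≤ 18 and j ≤ 3; hence at least 16 − 3 = 13 are ≤ 5.
Exactly 13 works: 13 values at 0 and 3 at 6 total 18.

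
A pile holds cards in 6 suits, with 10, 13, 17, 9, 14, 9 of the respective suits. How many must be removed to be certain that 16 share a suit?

71

In the worst case you take as many as possible of each suit without reaching 16: 10 + 13 + 15 + 9 + 14 + 9 = 70.
The next one must give 16 of some suit, so 70 + 1 = 71.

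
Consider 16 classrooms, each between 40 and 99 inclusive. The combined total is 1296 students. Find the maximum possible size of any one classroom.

99

To make one classroom as large as possible, make the other 15 as small as possible.
The other 15 contribute at least 15 × 40 = 600, leaving at most 1296 − 600 = 696.
But each classroom is capped at 99, so the maximum is 99.
Achievable: one at 99 and the other 15 totalling 1197, which fits since 15 × 40 ≤ 1197 ≤ 15 × 99.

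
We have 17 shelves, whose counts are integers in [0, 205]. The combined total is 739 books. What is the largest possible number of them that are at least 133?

Suppose k of them are at least 133. Those contribute at least 133 each and the other 17 − k at least 0 each.
So the total is at least 133k + 0(17 − k) = 0 + 133k. This must be ≤ 739, giving k ≤ 5.
k = 5 is achieved by 5 values at 133 and 12 at 0, total 665; add 74 to one value (staying below 133) to reach 739.

5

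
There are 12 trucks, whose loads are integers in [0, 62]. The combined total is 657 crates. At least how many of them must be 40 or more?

9

If only k of them are at least 40, the other 12 − k are at most 39, so the total is at most k·62 + (12 − k)·39.
This must reach 657, so k·62 + (12 − k)·39 ≥ 657, giving k ≥ 9.
Exactly 9 works: 9 values at 62 and 3 at 39 total 675; lower one of the high values by 18 (still ≥ 40) to hit 657.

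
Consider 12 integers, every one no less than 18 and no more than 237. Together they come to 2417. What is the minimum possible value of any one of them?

To make one integer as small as possible, make the other 11 as large as possible.
The other 11 can take up 11 × 237 = 2607 ≥ 2417 − 18, so one integer can sit at its floor of 18.
Achievable: one at 18 and the other 11 totalling 2399, which fits since 11 × 18 ≤ 2399 ≤ 11 × 237.

18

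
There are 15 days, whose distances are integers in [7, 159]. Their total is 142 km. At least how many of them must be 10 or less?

6

If only k of them are at most 10, the other 15 − k are at least 11, so the total is at least (15 − k)·11 + k·7.
This is ≤ 142, so (15 − k)·11 + 7k ≤ 142, which gives k ≥ 6.
Exactly 6 works: 6 values at 7 and 9 at 11 total 141; raise one of the low values by 1 (still ≤ 10) to hit 142.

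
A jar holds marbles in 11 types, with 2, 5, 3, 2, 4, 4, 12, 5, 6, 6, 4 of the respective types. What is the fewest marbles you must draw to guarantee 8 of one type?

49

In the worst case you take as many as possible of each type without reaching 8: 2 + 5 + 3 + 2 + 4 + 4 + 7 + 5 + 6 + 6 + 4 = 48.
The next one must give 8 of some type, so 48 + 1 = 49.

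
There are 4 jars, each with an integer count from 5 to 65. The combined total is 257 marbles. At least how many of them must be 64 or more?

3

If only k of them are at least 64, the other 4 − k are at most 63, so the total is at most k·65 + (4 − k)·63.
This must reach 257, so k·65 + (4 − k)·63 ≥ 257, giving k ≥ 3.
Exactly 3 works: 3 values at 65 and 1 at 63 total 258; lower one of the high values by 1 (still ≥ 64) to hit 257.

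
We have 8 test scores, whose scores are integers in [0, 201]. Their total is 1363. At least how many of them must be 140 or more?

Suppose at most 8 − j of them reach 140; then j values are ≤ 139 and the rest ≤ 201.
The total is then ≤ 139·j + 201·(8 − j) = 1608 − 62j. For this to be ≥ 1363 we need j ≤ 3, so at least 8 − 3 = 5 must reach 140.
Exactly 5 works: 5 values at 201 and 3 at 139 total 1422; lower one of the high values by 59 (still ≥ 140) to hit 1363.

5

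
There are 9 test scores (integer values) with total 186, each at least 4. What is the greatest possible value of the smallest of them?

20

If every one of the 9 were at least 21, the total would be at least 9 × 21 = 189 > 186.
Achievable: 3 of them at 20 and 6 at 21 total 186.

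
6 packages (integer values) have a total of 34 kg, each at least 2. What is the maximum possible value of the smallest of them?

5

The average is 34/6 < 6, so some value is ≤ 5.
Achievable: 2 of them at 5 and 4 at 6 total 34.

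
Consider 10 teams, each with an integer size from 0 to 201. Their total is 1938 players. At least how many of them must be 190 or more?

4

Suppose at most 10 − j of them reach 190; then j values are ≤ 189 and the rest ≤ 201.
The total is then ≤ 189·j + 201·(10 − j) = 2010 − 12j. For this to be ≥ 1938 we need j ≤ 6, so at least 10 − 6 = 4 must reach 190.
Exactly 4 works: 4 values at 201 and 6 at 189 total 1938.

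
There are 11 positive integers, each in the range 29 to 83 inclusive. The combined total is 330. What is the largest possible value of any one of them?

Maximizing one value means minimizing the remaining 10.
The other 10 contribute at least 10 × 29 = 290, leaving at most 330 − 290 = 40.
Since 40 ≤ 83, this is achievable: one at 40 and 10 at 29.

40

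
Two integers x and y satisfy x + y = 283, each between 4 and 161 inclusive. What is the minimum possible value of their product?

xy = x(283 − x) is concave in x, so over [122, 161] it is minimized at an endpoint.
At the endpoint x = 122, y = 283 − 122 = 161, so xy = 122 × 161 = 19642.

19642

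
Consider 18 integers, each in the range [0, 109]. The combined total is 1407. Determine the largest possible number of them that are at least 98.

14

Suppose k of them are at least 98. Those contribute at least 98 each and the other 18 − k at least 0 each.
So the total is at least 98k + 0(18 − k) = 0 + 98k. This must be ≤ 1407, giving k ≤ 14.
k = 14 is achieved by 14 values at 98 and 4 at 0, total 1372; add 35 to one value (staying below 98) to reach 1407.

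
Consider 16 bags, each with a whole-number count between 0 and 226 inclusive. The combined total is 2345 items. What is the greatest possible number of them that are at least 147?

If k of the values are ≥ 147, the total is ≥ 147k + 0(16 − k).
Setting 147k + 0(16 − k) ≤ 2345 gives 147k ≤ 2345, so k ≤ 15.
k = 15 is achieved by 15 values at 147 and 1 at 0, total 2205; add 140 to one value (staying below 147) to reach 2345.

15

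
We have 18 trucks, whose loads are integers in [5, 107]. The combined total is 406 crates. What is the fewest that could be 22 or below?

1

If only k of them are at most 22, the other 18 − k are at least 23, so the total is at least (18 − k)·23 + k·5.
This is ≤ 406, so (18 − k)·23 + 5k ≤ 406, which gives k ≥ 1.
Exactly 1 works: 1 value at 5 and 17 at 23 total 396; raise one of the low values by 10 (still ≤ 22) to hit 406.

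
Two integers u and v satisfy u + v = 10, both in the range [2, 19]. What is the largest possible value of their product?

25

uv = u(10 − u) is maximized when u is as near 10/2 as the bounds allow.
Taking u = 5 and v = 5 (both in [2, 19]) gives uv = 25.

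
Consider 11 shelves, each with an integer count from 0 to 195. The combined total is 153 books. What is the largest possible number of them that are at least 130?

1

With k values at 130 or above and the rest at least 0, the sum is at least 0 + 130k.
Since the sum is 153, we need 130k ≤ 153, i.e. k ≤ 1.
k = 1 is achieved by 1 value at 130 and 10 at 0, total 130; add 23 to one value (staying below 130) to reach 153.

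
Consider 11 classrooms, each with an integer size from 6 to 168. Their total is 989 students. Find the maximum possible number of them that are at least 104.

If k of the values are ≥ 104, the total is ≥ 104k + 6(11 − k).
Setting 104k + 6(11 − k) ≤ 989 gives 98k ≤ 923, so k ≤ 9.
k = 9 is achieved by 9 values at 104 and 2 at 6, total 948; add 41 to one value (staying below 104) to reach 989.

9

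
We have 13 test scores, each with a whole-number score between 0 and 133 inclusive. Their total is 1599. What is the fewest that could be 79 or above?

11

Each value short of 79 is at most 78, costing at least 133 − 78 = 55 against the maximum total of 1729.
We can afford to lose at most 1729 − 1599 = 130, so at most ⌊130/55⌋ = 2 fall short, and at least 11 are ≥ 79.
Exactly 11 works: 11 values at 133 and 2 at 78 total 1619; lower one of the high values by 20 (still ≥ 79) to hit 1599.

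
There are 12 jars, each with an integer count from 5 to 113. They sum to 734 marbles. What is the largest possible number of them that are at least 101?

If k of the values are ≥ 101, the total is ≥ 101k + 5(12 − k).
Setting 101k + 5(12 − k) ≤ 734 gives 96k ≤ 674, so k ≤ 7.
k = 7 is achieved by 7 values at 101 and 5 at 5, total 732; add 2 to one value (staying below 101) to reach 734.

7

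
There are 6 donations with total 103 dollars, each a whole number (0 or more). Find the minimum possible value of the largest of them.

If every one of the 6 were at most 17, the total would be at most 6 × 17 = 102 < 103.
Taking 5 copies of 17 and 1 copy of 18 gives exactly 103, so 18 is attained.

18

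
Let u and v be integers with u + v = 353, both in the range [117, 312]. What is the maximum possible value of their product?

31152

With u + v fixed, uv peaks when the two are closest together.
Taking u = 176 and v = 177 (both in [117, 312]) gives uv = 31152.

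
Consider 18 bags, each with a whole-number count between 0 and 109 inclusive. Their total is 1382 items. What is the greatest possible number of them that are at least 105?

If k of the values are ≥ 105, the total is ≥ 105k + 0(18 − k).
Setting 105k + 0(18 − k) ≤ 1382 gives 105k ≤ 1382, so k ≤ 13.
k = 13 is achieved by 13 values at 105 and 5 at 0, total 1365; add 17 to one value (staying below 105) to reach 1382.

13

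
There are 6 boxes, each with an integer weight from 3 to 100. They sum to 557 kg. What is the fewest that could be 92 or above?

Each value short of 92 is at most 91, costing at least 100 − 91 = 9 against the maximum total of 600.
We can afford to lose at most 600 − 557 = 43, so at most ⌊43/9⌋ = 4 fall short, and at least 2 are ≥ 92.
Exactly 2 works: 2 values at 100 and 4 at 91 total 564; lower one of the high values by 7 (still ≥ 92) to hit 557.

2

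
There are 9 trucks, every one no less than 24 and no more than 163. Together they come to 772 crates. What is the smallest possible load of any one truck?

Minimizing one value means maximizing the remaining 8.
The other 8 can take up 8 × 163 = 1304 ≥ 772 − 24, so one truck can sit at its floor of 24.
Achievable: one at 24 and the other 8 totalling 748, which fits since 8 × 24 ≤ 748 ≤ 8 × 163.

24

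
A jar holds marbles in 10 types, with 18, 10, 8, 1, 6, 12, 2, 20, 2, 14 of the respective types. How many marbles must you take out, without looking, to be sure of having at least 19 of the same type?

In the worst case you take as many as possible of each type without reaching 19: 18 + 10 + 8 + 1 + 6 + 12 + 2 + 18 + 2 + 14 = 91.
The next one must give 19 of some type, so 91 + 1 = 92.

92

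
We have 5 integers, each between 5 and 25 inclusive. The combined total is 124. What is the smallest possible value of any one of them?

24

Minimizing one value means maximizing the remaining 4.
The other 4 contribute at most 4 × 25 = 100, leaving at least 124 − 100 = 24.
Since 24 ≥ 5, this is achievable: one at 24 and 4 at 25.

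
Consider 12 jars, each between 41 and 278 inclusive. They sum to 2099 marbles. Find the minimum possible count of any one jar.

41

To make one jar as small as possible, make the other 11 as large as possible.
The other 11 can take up 11 × 278 = 3058 ≥ 2099 − 41, so one jar can sit at its floor of 41.
Achievable: one at 41 and the other 11 totalling 2058, which fits since 11 × 41 ≤ 2058 ≤ 11 × 278.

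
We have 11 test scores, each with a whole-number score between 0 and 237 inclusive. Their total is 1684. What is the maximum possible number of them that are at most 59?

5

Suppose k of them are at most 59. Those contribute at most 59 each and the rest at most 237 each.
So the total is at most 59k + 237(11 − k) = 2607 − 178k. This must still be ≥ 1684, so k ≤ 5.
k = 5 is achieved by 5 values at 59 and 6 at 237, total 1717; lower one of the 237's by 33 (still > 59) to reach 1684.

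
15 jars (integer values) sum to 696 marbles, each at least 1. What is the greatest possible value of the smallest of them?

The average is 696/15 < 47, so some value is ≤ 46.
Taking 9 copies of 46 and 6 copies of 47 gives exactly 696, so 46 is attained.

46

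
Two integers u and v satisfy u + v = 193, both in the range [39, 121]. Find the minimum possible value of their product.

For a fixed sum, uv is smallest when u and v are as far apart as possible.
At the endpoint u = 72, v = 193 − 72 = 121, so uv = 72 × 121 = 8712.

8712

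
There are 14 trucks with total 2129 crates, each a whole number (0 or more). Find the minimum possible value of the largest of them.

153

If every one of the 14 were at most 152, the total would be at most 14 × 152 = 2128 < 2129.
Taking 13 copies of 152 and 1 copy of 153 gives exactly 2129, so 153 is attained.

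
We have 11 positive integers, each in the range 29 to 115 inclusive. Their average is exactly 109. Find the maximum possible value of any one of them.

Maximizing one value means minimizing the remaining 10.
The total is 11 × 109 = 1199.
The other 10 contribute at least 10 × 29 = 290, leaving at most 1199 − 290 = 909.
But each integer is capped at 115, so the maximum is 115.
Achievable: one at 115 and the other 10 totalling 1084, which fits since 10 × 29 ≤ 1084 ≤ 10 × 115.

115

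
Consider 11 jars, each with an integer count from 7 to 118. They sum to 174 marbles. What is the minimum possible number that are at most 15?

1

Let j be the number exceeding 15. Then the total is ≥ 16·j + 7·(11 − j) = 77 + 9j.
So 9j ≤ 97 and j ≤ 10; hence at least 11 − 10 = 1 are ≤ 15.
Exactly 1 works: 1 value at 7 and 10 at 16 total 167; raise one of the low values by 7 (still ≤ 15) to hit 174.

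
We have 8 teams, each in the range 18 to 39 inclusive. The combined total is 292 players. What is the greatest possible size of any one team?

39

Maximizing one value means minimizing the remaining 7.
The other 7 contribute at least 7 × 18 = 126, leaving at most 292 − 126 = 166.
But each team is capped at 39, so the maximum is 39.
Achievable: one at 39 and the other 7 totalling 253, which fits since 7 × 18 ≤ 253 ≤ 7 × 39.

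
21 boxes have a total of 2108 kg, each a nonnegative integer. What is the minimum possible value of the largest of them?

Some value must be at least ⌈2108/21⌉ = 101, since 21 × 100 = 2100 < 2108.
Taking 13 copies of 100 and 8 copies of 101 gives exactly 2108, so 101 is attained.

101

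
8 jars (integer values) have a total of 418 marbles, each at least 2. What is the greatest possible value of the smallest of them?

The average is 418/8 < 53, so some value is ≤ 52.
Equality holds with 6 values of 52 and 2 values of 53.

52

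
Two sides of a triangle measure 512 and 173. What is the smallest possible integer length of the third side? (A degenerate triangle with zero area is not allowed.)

The third side must exceed |512 − 173| = 339.
The smallest integer above 339 is 340.

340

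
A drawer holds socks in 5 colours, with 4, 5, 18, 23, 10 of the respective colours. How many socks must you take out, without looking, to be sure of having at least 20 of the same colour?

In the worst case you take as many as possible of each colour without reaching 20: 4 + 5 + 18 + 19 + 10 = 56.
The next one must give 20 of some colour, so 56 + 1 = 57.

57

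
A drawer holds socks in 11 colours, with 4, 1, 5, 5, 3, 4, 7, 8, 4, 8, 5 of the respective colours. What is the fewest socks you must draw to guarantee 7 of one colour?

In the worst case you take as many as possible of each colour without reaching 7: 4 + 1 + 5 + 5 + 3 + 4 + 6 + 6 + 4 + 6 + 5 = 49.
The next one must give 7 of some colour, so 49 + 1 = 50.

50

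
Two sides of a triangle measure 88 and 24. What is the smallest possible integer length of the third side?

65

The third side must exceed |88 − 24| = 64.
The smallest integer above 64 is 65.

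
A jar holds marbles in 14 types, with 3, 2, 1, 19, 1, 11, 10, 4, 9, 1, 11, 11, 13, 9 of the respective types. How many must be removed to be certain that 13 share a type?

In the worst case you take as many as possible of each type without reaching 13: 3 + 2 + 1 + 12 + 1 + 11 + 10 + 4 + 9 + 1 + 11 + 11 + 12 + 9 = 97.
The next one must give 13 of some type, so 97 + 1 = 98.

98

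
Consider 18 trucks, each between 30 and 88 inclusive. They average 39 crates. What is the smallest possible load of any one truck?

Minimizing one value means maximizing the remaining 17.
The total is 18 × 39 = 702.
The other 17 can take up 17 × 88 = 1496 ≥ 702 − 30, so one truck can sit at its floor of 30.
Achievable: one at 30 and the other 17 totalling 672, which fits since 17 × 30 ≤ 672 ≤ 17 × 88.

30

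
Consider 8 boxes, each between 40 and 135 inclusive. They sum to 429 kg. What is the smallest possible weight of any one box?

40

Minimizing one value means maximizing the remaining 7.
The other 7 can take up 7 × 135 = 945 ≥ 429 − 40, so one box can sit at its floor of 40.
Achievable: one at 40 and the other 7 totalling 389, which fits since 7 × 40 ≤ 389 ≤ 7 × 135.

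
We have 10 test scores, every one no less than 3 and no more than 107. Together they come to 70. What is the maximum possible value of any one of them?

43

Maximizing one value means minimizing the remaining 9.
The other 9 contribute at least 9 × 3 = 27, leaving at most 70 − 27 = 43.
Since 43 ≤ 107, this is achievable: one at 43 and 9 at 3.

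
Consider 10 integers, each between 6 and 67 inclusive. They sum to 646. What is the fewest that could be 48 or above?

9

Suppose at most 10 − j of them reach 48; then j values are ≤ 47 and the rest ≤ 67.
The total is then ≤ 47·j + 67·(10 − j) = 670 − 20j. For this to be ≥ 646 we need j ≤ 1, so at least 10 − 1 = 9 must reach 48.
Exactly 9 works: 9 values at 67 and 1 at 47 total 650; lower one of the high values by 4 (still ≥ 48) to hit 646.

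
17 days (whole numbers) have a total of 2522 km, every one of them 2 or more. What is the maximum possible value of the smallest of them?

The 17 values sum to 2522, so their minimum is at most ⌊2522/17⌋ = 148.
Taking 11 copies of 148 and 6 copies of 149 gives exactly 2522, so 148 is attained.

148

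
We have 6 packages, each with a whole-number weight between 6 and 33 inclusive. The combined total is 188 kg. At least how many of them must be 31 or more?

Each value short of 31 is at most 30, costing at least 33 − 30 = 3 against the maximum total of 198.
We can afford to lose at most 198 − 188 = 10, so at most ⌊10/3⌋ = 3 fall short, and at least 3 are ≥ 31.
Exactly 3 works: 3 values at 33 and 3 at 30 total 189; lower one of the high values by 1 (still ≥ 31) to hit 188.

3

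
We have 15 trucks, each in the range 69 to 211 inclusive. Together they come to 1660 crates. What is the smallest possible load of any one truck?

69

To make one truck as small as possible, make the other 14 as large as possible.
The other 14 can take up 14 × 211 = 2954 ≥ 1660 − 69, so one truck can sit at its floor of 69.
Achievable: one at 69 and the other 14 totalling 1591, which fits since 14 × 69 ≤ 1591 ≤ 14 × 211.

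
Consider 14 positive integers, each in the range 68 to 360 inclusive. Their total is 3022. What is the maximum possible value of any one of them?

360

Maximizing one value means minimizing the remaining 13.
The other 13 contribute at least 13 × 68 = 884, leaving at most 3022 − 884 = 2138.
But each integer is capped at 360, so the maximum is 360.
Achievable: one at 360 and the other 13 totalling 2662, which fits since 13 × 68 ≤ 2662 ≤ 13 × 360.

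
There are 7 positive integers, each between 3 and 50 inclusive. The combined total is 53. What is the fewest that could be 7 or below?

Let j be the number exceeding 7. Then the total is ≥ 8·j + 3·(7 − j) = 21 + 5j.
So 5j ≤ 32 and j ≤ 6; hence at least 7 − 6 = 1 are ≤ 7.
Exactly 1 works: 1 value at 3 and 6 at 8 total 51; raise one of the low values by 2 (still ≤ 7) to hit 53.

1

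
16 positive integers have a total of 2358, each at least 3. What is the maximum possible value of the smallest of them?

147

The average is 2358/16 < 148, so some value is ≤ 147.
Achievable: 10 of them at 147 and 6 at 148 total 2358.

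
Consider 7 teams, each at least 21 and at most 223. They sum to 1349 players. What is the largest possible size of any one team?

Maximizing one value means minimizing the remaining 6.
The other 6 contribute at least 6 × 21 = 126, leaving at most 1349 − 126 = 1223.
But each team is capped at 223, so the maximum is 223.
Achievable: one at 223 and the other 6 totalling 1126, which fits since 6 × 21 ≤ 1126 ≤ 6 × 223.

223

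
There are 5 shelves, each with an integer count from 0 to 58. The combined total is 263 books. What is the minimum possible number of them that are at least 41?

Each value short of 41 is at most 40, costing at least 58 − 40 = 18 against the maximum total of 290.
We can afford to lose at most 290 − 263 = 27, so at most ⌊27/18⌋ = 1 fall short, and at least 4 are ≥ 41.
Exactly 4 works: 4 values at 58 and 1 at 40 total 272; lower one of the high values by 9 (still ≥ 41) to hit 263.

4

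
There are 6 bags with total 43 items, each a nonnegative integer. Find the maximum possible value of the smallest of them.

The average is 43/6 < 8, so some value is ≤ 7.
Taking 5 copies of 7 and 1 copy of 8 gives exactly 43, so 7 is attained.

7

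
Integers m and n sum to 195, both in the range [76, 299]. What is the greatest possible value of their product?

For a fixed sum, the product mn is largest when m and n are as close as possible.
Taking m = 97 and n = 98 (both in [76, 299]) gives mn = 9506.

9506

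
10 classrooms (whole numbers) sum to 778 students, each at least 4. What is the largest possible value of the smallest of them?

77

If every one of the 10 were at least 78, the total would be at least 10 × 78 = 780 > 778.
Equality holds with 2 values of 77 and 8 values of 78.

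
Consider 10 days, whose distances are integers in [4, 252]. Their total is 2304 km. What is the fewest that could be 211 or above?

Each value short of 211 is at most 210, costing at least 252 − 210 = 42 against the maximum total of 2520.
We can afford to lose at most 2520 − 2304 = 216, so at most ⌊216/42⌋ = 5 fall short, and at least 5 are ≥ 211.
Exactly 5 works: 5 values at 252 and 5 at 210 total 2310; lower one of the high values by 6 (still ≥ 211) to hit 2304.

5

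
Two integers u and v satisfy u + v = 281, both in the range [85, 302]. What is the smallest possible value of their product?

Since u + v is fixed, pushing one of them to its bound minimizes the product.
The extreme feasible split is u = 85, v = 196, giving uv = 16660.

16660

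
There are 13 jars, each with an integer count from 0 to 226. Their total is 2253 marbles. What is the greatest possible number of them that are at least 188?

Suppose k of them are at least 188. Those contribute at least 188 each and the other 13 − k at least 0 each.
So the total is at least 188k + 0(13 − k) = 0 + 188k. This must be ≤ 2253, giving k ≤ 11.
k = 11 is achieved by 11 values at 188 and 2 at 0, total 2068; add 185 to one value (staying below 188) to reach 2253.

11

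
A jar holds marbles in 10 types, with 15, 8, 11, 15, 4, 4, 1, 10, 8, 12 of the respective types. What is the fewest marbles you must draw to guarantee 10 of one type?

In the worst case you take as many as possible of each type without reaching 10: 9 + 8 + 9 + 9 + 4 + 4 + 1 + 9 + 8 + 9 = 70.
The next one must give 10 of some type, so 70 + 1 = 71.

71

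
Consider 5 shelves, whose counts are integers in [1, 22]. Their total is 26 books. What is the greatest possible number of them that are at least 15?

If k of the values are ≥ 15, the total is ≥ 15k + 1(5 − k).
Setting 15k + 1(5 − k) ≤ 26 gives 14k ≤ 21, so k ≤ 1.
k = 1 is achieved by 1 value at 15 and 4 at 1, total 19; add 7 to one value (staying below 15) to reach 26.

1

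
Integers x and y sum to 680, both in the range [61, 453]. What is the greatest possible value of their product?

With x + y fixed, xy peaks when the two are closest together.
Taking x = 340 and y = 340 (both in [61, 453]) gives xy = 115600.

115600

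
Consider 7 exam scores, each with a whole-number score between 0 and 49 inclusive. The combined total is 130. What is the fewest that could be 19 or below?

If only k of them are at most 19, the other 7 − k are at least 20, so the total is at least (7 − k)·20 + k·0.
This is ≤ 130, so (7 − k)·20 + 0k ≤ 130, which gives k ≥ 1.
Exactly 1 works: 1 value at 0 and 6 at 20 total 120; raise one of the low values by 10 (still ≤ 19) to hit 130.

1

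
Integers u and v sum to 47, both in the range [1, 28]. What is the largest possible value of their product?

uv = u(47 − u) is maximized when u is as near 47/2 as the bounds allow.
Taking u = 23 and v = 24 (both in [1, 28]) gives uv = 552.

552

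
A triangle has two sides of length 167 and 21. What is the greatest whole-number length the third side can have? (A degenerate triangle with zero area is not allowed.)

187

The third side must be less than 167 + 21 = 188.
The largest integer below 188 is 187.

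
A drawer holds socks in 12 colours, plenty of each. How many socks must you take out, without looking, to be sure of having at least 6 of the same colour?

In the worst case you draw 5 of each of the 12 colours: 12 × 5 = 60.
One more forces 6 of some colour, so 60 + 1 = 61.

61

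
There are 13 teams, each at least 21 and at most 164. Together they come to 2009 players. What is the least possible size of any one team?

41

Minimizing one value means maximizing the remaining 12.
The other 12 contribute at most 12 × 164 = 1968, leaving at least 2009 − 1968 = 41.
Since 41 ≥ 21, this is achievable: one at 41 and 12 at 164.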